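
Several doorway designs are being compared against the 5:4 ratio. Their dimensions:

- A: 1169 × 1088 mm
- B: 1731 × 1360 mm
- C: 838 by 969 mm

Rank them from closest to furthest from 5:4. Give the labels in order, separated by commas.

B, C, A

A: 1169/1088 ≈ 1.074 → |1.074 − 1.250| = 0.176
B: 1731/1360 ≈ 1.273 → |1.273 − 1.250| = 0.023
C: 969/838 ≈ 1.156 → |1.156 − 1.250| = 0.094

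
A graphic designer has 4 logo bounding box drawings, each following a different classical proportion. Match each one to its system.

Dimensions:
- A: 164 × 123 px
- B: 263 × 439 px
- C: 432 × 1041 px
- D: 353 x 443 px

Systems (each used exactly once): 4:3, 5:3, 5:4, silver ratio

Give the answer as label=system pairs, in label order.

A=4:3, B=5:3, C=silver ratio, D=5:4

A = 164/123 ≈ 1.333 → 4:3 (1.333)
B = 439/263 ≈ 1.669 → 5:3 (1.667)
C = 1041/432 ≈ 2.410 → silver ratio (2.414)
D = 443/353 ≈ 1.255 → 5:4 (1.250)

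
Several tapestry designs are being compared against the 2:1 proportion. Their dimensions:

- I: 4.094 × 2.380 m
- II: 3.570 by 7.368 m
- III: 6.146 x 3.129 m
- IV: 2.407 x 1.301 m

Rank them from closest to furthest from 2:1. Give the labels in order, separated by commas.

III, II, IV, I

I: 4.094/2.380 ≈ 1.720 → |1.720 − 2.000| = 0.280
II: 7.368/3.570 ≈ 2.064 → |2.064 − 2.000| = 0.064
III: 6.146/3.129 ≈ 1.964 → |1.964 − 2.000| = 0.036
IV: 2.407/1.301 ≈ 1.850 → |1.850 − 2.000| = 0.150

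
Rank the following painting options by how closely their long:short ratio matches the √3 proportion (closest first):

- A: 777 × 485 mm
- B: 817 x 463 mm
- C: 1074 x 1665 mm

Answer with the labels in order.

A: 777/485 ≈ 1.602 → |1.602 − 1.732| = 0.130
B: 817/463 ≈ 1.765 → |1.765 − 1.732| = 0.033
C: 1665/1074 ≈ 1.550 → |1.550 − 1.732| = 0.182

B, A, C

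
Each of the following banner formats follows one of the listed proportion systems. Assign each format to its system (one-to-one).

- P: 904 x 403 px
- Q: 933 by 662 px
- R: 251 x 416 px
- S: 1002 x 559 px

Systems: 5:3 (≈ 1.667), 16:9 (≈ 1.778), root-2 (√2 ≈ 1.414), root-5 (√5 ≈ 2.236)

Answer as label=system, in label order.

P=root-5, Q=root-2, R=5:3, S=16:9

Ratios: P ≈ 2.243; Q ≈ 1.409; R ≈ 1.657; S ≈ 1.792.
Targets: 5:3 ≈ 1.667; 16:9 ≈ 1.778; root-2 ≈ 1.414; root-5 ≈ 2.236.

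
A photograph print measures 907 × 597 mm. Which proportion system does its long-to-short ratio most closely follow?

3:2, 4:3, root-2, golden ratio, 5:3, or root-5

907/597 ≈ 1.519. Nearest candidates are 3:2 (1.500, off by 0.019) and golden ratio (1.618, off by 0.099).

3:2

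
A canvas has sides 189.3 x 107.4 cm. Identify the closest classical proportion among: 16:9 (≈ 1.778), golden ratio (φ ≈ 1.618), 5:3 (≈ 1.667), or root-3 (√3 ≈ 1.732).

16:9

Ratio = 189.3 / 107.4 ≈ 1.763.
Distances: 16:9 1.778 (Δ 0.015); golden ratio 1.618 (Δ 0.145); 5:3 1.667 (Δ 0.096); root-3 1.732 (Δ 0.031).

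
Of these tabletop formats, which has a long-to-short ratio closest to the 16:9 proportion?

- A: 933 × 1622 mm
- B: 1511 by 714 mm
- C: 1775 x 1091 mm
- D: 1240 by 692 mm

D

Target 16:9 ≈ 1.778.
A: 1.738 (Δ0.040)  B: 2.116 (Δ0.338)  C: 1.627 (Δ0.151)  D: 1.792 (Δ0.014)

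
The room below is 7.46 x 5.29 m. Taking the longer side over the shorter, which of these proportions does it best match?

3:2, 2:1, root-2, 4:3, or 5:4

root-2

Ratio = 7.46 / 5.29 ≈ 1.410.
Distances: 3:2 1.500 (Δ 0.090); 2:1 2.000 (Δ 0.590); root-2 1.414 (Δ 0.004); 4:3 1.333 (Δ 0.077); 5:4 1.250 (Δ 0.160).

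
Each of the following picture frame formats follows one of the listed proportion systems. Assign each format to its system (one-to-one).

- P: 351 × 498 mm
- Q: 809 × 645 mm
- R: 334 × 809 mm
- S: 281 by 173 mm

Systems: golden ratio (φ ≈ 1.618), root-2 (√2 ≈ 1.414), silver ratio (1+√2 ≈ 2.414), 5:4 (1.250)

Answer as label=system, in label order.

P=root-2, Q=5:4, R=silver ratio, S=golden ratio

P = 498/351 ≈ 1.419 → root-2 (1.414)
Q = 809/645 ≈ 1.254 → 5:4 (1.250)
R = 809/334 ≈ 2.422 → silver ratio (2.414)
S = 281/173 ≈ 1.624 → golden ratio (1.618)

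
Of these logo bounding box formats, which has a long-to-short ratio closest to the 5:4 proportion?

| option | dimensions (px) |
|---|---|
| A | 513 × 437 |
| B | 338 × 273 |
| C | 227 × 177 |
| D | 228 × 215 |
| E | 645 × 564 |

Ratios (long/short): A ≈ 1.174; B ≈ 1.238; C ≈ 1.282; D ≈ 1.060; E ≈ 1.144.
5:4 ≈ 1.250; option B is nearest (Δ 0.012).

B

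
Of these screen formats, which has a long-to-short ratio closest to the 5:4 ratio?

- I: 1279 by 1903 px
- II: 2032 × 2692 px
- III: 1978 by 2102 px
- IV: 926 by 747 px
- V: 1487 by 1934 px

IV

Ratios (long/short): I ≈ 1.488; II ≈ 1.325; III ≈ 1.063; IV ≈ 1.240; V ≈ 1.301.
5:4 ≈ 1.250; option IV is nearest (Δ 0.010).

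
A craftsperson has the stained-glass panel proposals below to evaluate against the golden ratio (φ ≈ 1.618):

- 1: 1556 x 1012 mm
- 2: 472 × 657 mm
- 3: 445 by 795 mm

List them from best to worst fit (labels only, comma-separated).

1, 3, 2

Ratios: 1 = 1556 / 1012 ≈ 1.538; 2 = 657 / 472 ≈ 1.392; 3 = 795 / 445 ≈ 1.787.
|Δ from 1.618|: 1 0.080; 2 0.226; 3 0.169.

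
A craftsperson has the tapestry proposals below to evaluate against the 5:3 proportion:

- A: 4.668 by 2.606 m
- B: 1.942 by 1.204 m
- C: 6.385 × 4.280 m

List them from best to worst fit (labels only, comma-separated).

B, A, C

Ratios: A = 4.668 / 2.606 ≈ 1.791; B = 1.942 / 1.204 ≈ 1.613; C = 6.385 / 4.280 ≈ 1.492.
|Δ from 1.667|: A 0.124; B 0.054; C 0.175.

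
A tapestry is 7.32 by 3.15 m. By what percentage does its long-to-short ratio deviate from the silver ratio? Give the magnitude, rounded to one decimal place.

Ratio = 7.32 / 3.15 ≈ 2.3238.
Ideal silver ratio ≈ 2.4142. |2.3238 − 2.4142| / 2.4142 ≈ 3.74% → 3.7%.

3.7%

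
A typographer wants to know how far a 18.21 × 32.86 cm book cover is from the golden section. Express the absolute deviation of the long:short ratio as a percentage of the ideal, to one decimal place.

11.5%

Ratio = 32.86 / 18.21 ≈ 1.8045.
Ideal golden ratio ≈ 1.6180. |1.8045 − 1.6180| / 1.6180 ≈ 11.53% → 11.5%.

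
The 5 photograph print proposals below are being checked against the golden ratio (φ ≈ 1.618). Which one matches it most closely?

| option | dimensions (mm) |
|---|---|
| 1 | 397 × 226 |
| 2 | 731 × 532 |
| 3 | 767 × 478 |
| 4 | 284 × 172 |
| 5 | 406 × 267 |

3

Target golden ratio ≈ 1.618.
1: 1.757 (Δ0.139)  2: 1.374 (Δ0.244)  3: 1.605 (Δ0.013)  4: 1.651 (Δ0.033)  5: 1.521 (Δ0.097)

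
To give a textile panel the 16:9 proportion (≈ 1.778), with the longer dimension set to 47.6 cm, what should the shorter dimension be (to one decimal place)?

16:9 ≈ 1.77778.
Shorter side = 47.6 ÷ 1.77778 ≈ 26.775 → 26.8 cm.

26.8 cm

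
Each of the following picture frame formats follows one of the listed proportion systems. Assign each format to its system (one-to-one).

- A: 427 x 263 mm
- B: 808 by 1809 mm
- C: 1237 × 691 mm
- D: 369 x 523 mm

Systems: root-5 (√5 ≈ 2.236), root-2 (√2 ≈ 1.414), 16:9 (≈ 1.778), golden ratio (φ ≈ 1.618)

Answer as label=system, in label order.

A = 427/263 ≈ 1.624 → golden ratio (1.618)
B = 1809/808 ≈ 2.239 → root-5 (2.236)
C = 1237/691 ≈ 1.790 → 16:9 (1.778)
D = 523/369 ≈ 1.417 → root-2 (1.414)

A=golden ratio, B=root-5, C=16:9, D=root-2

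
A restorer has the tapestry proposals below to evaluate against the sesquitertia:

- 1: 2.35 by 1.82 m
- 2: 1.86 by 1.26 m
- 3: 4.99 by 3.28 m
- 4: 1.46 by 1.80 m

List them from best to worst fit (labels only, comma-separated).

1, 4, 2, 3

Ratios: 1 = 2.35 / 1.82 ≈ 1.291; 2 = 1.86 / 1.26 ≈ 1.476; 3 = 4.99 / 3.28 ≈ 1.521; 4 = 1.80 / 1.46 ≈ 1.233.
|Δ from 1.333|: 1 0.042; 2 0.143; 3 0.188; 4 0.100.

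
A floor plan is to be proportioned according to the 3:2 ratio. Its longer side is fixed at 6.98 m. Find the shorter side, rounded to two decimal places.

4.65 m

3:2 = 1.50000.
Shorter side = 6.98 ÷ 1.50000 ≈ 4.6533 → 4.65 m.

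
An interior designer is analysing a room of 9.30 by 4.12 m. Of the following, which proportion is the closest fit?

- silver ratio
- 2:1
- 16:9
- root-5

9.30/4.12 ≈ 2.257. Nearest candidates are root-5 (2.236, off by 0.021) and silver ratio (2.414, off by 0.157).

root-5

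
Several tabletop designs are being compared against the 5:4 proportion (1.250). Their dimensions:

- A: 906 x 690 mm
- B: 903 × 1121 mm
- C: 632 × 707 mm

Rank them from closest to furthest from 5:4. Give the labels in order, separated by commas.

A: 906/690 ≈ 1.313 → |1.313 − 1.250| = 0.063
B: 1121/903 ≈ 1.241 → |1.241 − 1.250| = 0.009
C: 707/632 ≈ 1.119 → |1.119 − 1.250| = 0.131

B, A, C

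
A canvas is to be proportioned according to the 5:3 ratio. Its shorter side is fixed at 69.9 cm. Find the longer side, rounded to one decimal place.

116.5 cm

5:3 ≈ 1.66667.
Longer side = 69.9 × 1.66667 ≈ 116.500 → 116.5 cm.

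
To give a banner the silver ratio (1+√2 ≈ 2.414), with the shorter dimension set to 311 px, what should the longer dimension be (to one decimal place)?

silver ratio ≈ 2.41421.
Longer side = 311 × 2.41421 ≈ 750.819 → 750.8 px.

750.8 px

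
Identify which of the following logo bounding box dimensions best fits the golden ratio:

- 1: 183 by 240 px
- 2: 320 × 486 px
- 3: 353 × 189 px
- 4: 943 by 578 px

Target golden ratio ≈ 1.618.
1: 1.311 (Δ0.307)  2: 1.519 (Δ0.099)  3: 1.868 (Δ0.250)  4: 1.631 (Δ0.013)

4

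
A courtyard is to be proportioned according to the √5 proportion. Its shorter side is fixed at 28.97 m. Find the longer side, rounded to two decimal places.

root-5 ≈ 2.23607.
Longer side = 28.97 × 2.23607 ≈ 64.7789 → 64.78 m.

64.78 m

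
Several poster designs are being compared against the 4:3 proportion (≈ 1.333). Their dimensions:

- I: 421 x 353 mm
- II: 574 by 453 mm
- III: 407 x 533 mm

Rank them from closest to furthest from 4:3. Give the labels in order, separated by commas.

Ratios: I = 421 / 353 ≈ 1.193; II = 574 / 453 ≈ 1.267; III = 533 / 407 ≈ 1.310.
|Δ from 1.333|: I 0.140; II 0.066; III 0.023.

III, II, I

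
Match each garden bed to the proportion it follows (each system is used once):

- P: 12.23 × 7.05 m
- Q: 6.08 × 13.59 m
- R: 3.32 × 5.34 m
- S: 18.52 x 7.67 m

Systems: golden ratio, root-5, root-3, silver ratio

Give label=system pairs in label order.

P=root-3, Q=root-5, R=golden ratio, S=silver ratio

Ratios: P ≈ 1.735; Q ≈ 2.235; R ≈ 1.608; S ≈ 2.415.
Targets: golden ratio ≈ 1.618; root-5 ≈ 2.236; root-3 ≈ 1.732; silver ratio ≈ 2.414.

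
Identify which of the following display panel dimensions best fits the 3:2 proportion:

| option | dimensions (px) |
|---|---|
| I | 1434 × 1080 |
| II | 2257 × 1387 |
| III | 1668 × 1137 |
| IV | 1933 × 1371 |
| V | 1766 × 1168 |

Ratios (long/short): I ≈ 1.328; II ≈ 1.627; III ≈ 1.467; IV ≈ 1.410; V ≈ 1.512.
3:2 ≈ 1.500; option V is nearest (Δ 0.012).

V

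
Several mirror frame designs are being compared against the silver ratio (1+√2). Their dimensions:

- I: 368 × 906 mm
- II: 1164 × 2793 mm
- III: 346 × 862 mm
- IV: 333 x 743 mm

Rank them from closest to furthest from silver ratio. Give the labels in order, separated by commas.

I: 906/368 ≈ 2.462 → |2.462 − 2.414| = 0.048
II: 2793/1164 ≈ 2.399 → |2.399 − 2.414| = 0.015
III: 862/346 ≈ 2.491 → |2.491 − 2.414| = 0.077
IV: 743/333 ≈ 2.231 → |2.231 − 2.414| = 0.183

II, I, III, IV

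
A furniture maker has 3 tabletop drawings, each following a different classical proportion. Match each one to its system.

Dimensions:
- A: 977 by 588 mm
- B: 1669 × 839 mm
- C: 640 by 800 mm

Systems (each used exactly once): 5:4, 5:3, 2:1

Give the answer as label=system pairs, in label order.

A=5:3, B=2:1, C=5:4

A = 977/588 ≈ 1.662 → 5:3 (1.667)
B = 1669/839 ≈ 1.989 → 2:1 (2.000)
C = 800/640 ≈ 1.250 → 5:4 (1.250)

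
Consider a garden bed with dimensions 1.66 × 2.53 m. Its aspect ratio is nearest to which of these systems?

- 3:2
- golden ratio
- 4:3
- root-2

Ratio = 2.53 / 1.66 ≈ 1.524.
Distances: 3:2 1.500 (Δ 0.024); golden ratio 1.618 (Δ 0.094); 4:3 1.333 (Δ 0.191); root-2 1.414 (Δ 0.110).

3:2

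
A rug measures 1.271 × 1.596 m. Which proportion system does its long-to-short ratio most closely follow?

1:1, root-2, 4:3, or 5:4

Ratio = 1.596 / 1.271 ≈ 1.256.
Distances: 1:1 1.000 (Δ 0.256); root-2 1.414 (Δ 0.158); 4:3 1.333 (Δ 0.077); 5:4 1.250 (Δ 0.006).

5:4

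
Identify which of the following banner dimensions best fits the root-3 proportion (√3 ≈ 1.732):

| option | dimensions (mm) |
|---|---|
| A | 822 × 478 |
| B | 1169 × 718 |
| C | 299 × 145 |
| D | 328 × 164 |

Target root-3 ≈ 1.732.
A: 1.720 (Δ0.012)  B: 1.628 (Δ0.104)  C: 2.062 (Δ0.330)  D: 2.000 (Δ0.268)

A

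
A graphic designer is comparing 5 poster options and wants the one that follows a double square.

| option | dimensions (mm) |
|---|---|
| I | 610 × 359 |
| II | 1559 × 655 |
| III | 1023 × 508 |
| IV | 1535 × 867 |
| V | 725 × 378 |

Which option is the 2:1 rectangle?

III

Ratios (long/short): I ≈ 1.699; II ≈ 2.380; III ≈ 2.014; IV ≈ 1.770; V ≈ 1.918.
2:1 ≈ 2.000; option III is nearest (Δ 0.014).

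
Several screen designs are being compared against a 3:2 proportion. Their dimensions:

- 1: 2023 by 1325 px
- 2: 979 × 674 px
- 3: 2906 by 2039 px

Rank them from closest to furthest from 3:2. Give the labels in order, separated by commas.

1: 2023/1325 ≈ 1.527 → |1.527 − 1.500| = 0.027
2: 979/674 ≈ 1.453 → |1.453 − 1.500| = 0.047
3: 2906/2039 ≈ 1.425 → |1.425 − 1.500| = 0.075

1, 2, 3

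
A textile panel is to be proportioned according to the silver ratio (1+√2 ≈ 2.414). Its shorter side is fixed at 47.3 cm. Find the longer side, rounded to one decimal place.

114.2 cm

silver ratio ≈ 2.41421.
Longer side = 47.3 × 2.41421 ≈ 114.192 → 114.2 cm.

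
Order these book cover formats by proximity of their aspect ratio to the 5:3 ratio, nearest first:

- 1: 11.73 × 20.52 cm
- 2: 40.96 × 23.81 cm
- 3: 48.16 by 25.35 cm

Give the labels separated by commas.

2, 1, 3

Ratios: 1 = 20.52 / 11.73 ≈ 1.749; 2 = 40.96 / 23.81 ≈ 1.720; 3 = 48.16 / 25.35 ≈ 1.900.
|Δ from 1.667|: 1 0.082; 2 0.053; 3 0.233.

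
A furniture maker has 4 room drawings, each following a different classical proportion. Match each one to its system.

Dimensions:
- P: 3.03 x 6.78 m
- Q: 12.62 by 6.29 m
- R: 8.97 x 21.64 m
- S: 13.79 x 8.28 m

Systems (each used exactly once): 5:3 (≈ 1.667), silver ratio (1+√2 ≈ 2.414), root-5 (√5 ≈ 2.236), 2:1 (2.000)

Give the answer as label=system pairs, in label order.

Ratios: P ≈ 2.238; Q ≈ 2.006; R ≈ 2.412; S ≈ 1.665.
Targets: 5:3 ≈ 1.667; silver ratio ≈ 2.414; root-5 ≈ 2.236; 2:1 ≈ 2.000.

P=root-5, Q=2:1, R=silver ratio, S=5:3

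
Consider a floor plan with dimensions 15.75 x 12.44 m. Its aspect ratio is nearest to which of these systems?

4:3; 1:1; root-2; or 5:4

15.75/12.44 ≈ 1.266. Nearest candidates are 5:4 (1.250, off by 0.016) and 4:3 (1.333, off by 0.067).

5:4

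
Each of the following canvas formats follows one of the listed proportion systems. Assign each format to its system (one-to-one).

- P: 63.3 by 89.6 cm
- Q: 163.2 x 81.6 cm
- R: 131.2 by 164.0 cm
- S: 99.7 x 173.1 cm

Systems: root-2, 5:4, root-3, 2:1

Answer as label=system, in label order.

Ratios: P ≈ 1.415; Q ≈ 2.000; R ≈ 1.250; S ≈ 1.736.
Targets: root-2 ≈ 1.414; 5:4 ≈ 1.250; root-3 ≈ 1.732; 2:1 ≈ 2.000.

P=root-2, Q=2:1, R=5:4, S=root-3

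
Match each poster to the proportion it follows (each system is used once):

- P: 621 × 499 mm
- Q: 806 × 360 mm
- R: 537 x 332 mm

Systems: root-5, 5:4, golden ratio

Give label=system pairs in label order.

P = 621/499 ≈ 1.244 → 5:4 (1.250)
Q = 806/360 ≈ 2.239 → root-5 (2.236)
R = 537/332 ≈ 1.617 → golden ratio (1.618)

P=5:4, Q=root-5, R=golden ratio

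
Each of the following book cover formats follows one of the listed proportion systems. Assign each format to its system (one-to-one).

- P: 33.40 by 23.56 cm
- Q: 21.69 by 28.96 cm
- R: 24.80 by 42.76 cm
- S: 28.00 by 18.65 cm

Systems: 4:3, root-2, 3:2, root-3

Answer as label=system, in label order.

P = 33.40/23.56 ≈ 1.418 → root-2 (1.414)
Q = 28.96/21.69 ≈ 1.335 → 4:3 (1.333)
R = 42.76/24.80 ≈ 1.724 → root-3 (1.732)
S = 28.00/18.65 ≈ 1.501 → 3:2 (1.500)

P=root-2, Q=4:3, R=root-3, S=3:2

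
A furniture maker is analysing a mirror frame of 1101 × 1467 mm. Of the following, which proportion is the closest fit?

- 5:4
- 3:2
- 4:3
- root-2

4:3

Ratio = 1467 / 1101 ≈ 1.332.
Distances: 5:4 1.250 (Δ 0.082); 3:2 1.500 (Δ 0.168); 4:3 1.333 (Δ 0.001); root-2 1.414 (Δ 0.082).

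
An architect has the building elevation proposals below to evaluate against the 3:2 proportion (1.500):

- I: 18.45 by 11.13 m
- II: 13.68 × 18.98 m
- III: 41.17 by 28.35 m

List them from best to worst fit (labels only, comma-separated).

III, II, I

I: 18.45/11.13 ≈ 1.658 → |1.658 − 1.500| = 0.158
II: 18.98/13.68 ≈ 1.387 → |1.387 − 1.500| = 0.113
III: 41.17/28.35 ≈ 1.452 → |1.452 − 1.500| = 0.048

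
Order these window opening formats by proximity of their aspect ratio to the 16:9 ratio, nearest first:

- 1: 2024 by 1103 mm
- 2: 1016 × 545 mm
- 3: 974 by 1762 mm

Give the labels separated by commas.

3, 1, 2

Ratios: 1 = 2024 / 1103 ≈ 1.835; 2 = 1016 / 545 ≈ 1.864; 3 = 1762 / 974 ≈ 1.809.
|Δ from 1.778|: 1 0.057; 2 0.086; 3 0.031.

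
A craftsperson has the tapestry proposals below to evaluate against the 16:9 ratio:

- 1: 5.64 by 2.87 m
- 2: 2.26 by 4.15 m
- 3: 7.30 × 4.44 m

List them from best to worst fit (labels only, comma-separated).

2, 3, 1

1: 5.64/2.87 ≈ 1.965 → |1.965 − 1.778| = 0.187
2: 4.15/2.26 ≈ 1.836 → |1.836 − 1.778| = 0.058
3: 7.30/4.44 ≈ 1.644 → |1.644 − 1.778| = 0.134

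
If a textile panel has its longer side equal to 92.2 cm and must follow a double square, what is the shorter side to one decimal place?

2:1 = 2.00000.
Shorter side = 92.2 ÷ 2.00000 ≈ 46.100 → 46.1 cm.

46.1 cm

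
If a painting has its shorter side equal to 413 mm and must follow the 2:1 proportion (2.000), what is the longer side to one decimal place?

2:1 = 2.00000.
Longer side = 413 × 2.00000 ≈ 826.000 → 826.0 mm.

826.0 mm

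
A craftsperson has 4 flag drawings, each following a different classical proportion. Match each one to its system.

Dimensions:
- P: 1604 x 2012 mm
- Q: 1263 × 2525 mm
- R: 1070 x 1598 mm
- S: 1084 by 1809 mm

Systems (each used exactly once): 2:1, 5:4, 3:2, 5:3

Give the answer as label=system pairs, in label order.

P = 2012/1604 ≈ 1.254 → 5:4 (1.250)
Q = 2525/1263 ≈ 1.999 → 2:1 (2.000)
R = 1598/1070 ≈ 1.493 → 3:2 (1.500)
S = 1809/1084 ≈ 1.669 → 5:3 (1.667)

P=5:4, Q=2:1, R=3:2, S=5:3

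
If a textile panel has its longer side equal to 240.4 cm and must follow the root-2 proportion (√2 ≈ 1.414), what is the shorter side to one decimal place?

root-2 ≈ 1.41421.
Shorter side = 240.4 ÷ 1.41421 ≈ 169.989 → 170.0 cm.

170.0 cm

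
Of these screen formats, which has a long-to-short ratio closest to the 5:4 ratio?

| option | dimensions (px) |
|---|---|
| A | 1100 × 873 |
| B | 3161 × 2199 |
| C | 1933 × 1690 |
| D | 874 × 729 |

Ratios (long/short): A ≈ 1.260; B ≈ 1.437; C ≈ 1.144; D ≈ 1.199.
5:4 ≈ 1.250; option A is nearest (Δ 0.010).

A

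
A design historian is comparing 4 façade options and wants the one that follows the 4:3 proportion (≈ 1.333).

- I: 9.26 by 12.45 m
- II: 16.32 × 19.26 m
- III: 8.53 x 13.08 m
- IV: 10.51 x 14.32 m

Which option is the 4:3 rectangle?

I

Target 4:3 ≈ 1.333.
I: 1.344 (Δ0.011)  II: 1.180 (Δ0.153)  III: 1.533 (Δ0.200)  IV: 1.363 (Δ0.030)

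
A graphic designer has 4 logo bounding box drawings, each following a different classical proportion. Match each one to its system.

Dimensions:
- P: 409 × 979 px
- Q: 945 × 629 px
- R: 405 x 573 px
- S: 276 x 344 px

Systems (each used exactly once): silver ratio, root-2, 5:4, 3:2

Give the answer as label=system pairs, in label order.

P = 979/409 ≈ 2.394 → silver ratio (2.414)
Q = 945/629 ≈ 1.502 → 3:2 (1.500)
R = 573/405 ≈ 1.415 → root-2 (1.414)
S = 344/276 ≈ 1.246 → 5:4 (1.250)

P=silver ratio, Q=3:2, R=root-2, S=5:4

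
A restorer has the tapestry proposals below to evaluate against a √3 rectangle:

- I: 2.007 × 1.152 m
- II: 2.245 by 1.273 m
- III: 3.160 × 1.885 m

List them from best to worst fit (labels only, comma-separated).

I, II, III

Ratios: I = 2.007 / 1.152 ≈ 1.742; II = 2.245 / 1.273 ≈ 1.764; III = 3.160 / 1.885 ≈ 1.676.
|Δ from 1.732|: I 0.010; II 0.032; III 0.056.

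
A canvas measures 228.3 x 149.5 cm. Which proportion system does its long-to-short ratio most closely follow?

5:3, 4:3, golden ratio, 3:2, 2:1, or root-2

228.3/149.5 ≈ 1.527. Nearest candidates are 3:2 (1.500, off by 0.027) and golden ratio (1.618, off by 0.091).

3:2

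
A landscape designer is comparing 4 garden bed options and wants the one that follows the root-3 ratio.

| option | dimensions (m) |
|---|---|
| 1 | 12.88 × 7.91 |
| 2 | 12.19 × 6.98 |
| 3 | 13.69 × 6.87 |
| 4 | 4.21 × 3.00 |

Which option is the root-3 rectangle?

2

Target root-3 ≈ 1.732.
1: 1.628 (Δ0.104)  2: 1.746 (Δ0.014)  3: 1.993 (Δ0.261)  4: 1.403 (Δ0.329)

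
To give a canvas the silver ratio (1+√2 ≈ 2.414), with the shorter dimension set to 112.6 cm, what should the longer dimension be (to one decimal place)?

271.8 cm

silver ratio ≈ 2.41421.
Longer side = 112.6 × 2.41421 ≈ 271.840 → 271.8 cm.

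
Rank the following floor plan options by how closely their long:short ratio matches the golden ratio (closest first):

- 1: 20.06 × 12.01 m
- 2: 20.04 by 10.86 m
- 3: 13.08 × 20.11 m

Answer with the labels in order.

Ratios: 1 = 20.06 / 12.01 ≈ 1.670; 2 = 20.04 / 10.86 ≈ 1.845; 3 = 20.11 / 13.08 ≈ 1.537.
|Δ from 1.618|: 1 0.052; 2 0.227; 3 0.081.

1, 3, 2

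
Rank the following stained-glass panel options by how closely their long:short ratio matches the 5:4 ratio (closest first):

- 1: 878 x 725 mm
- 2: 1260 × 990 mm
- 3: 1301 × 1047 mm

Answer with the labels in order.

3, 2, 1

1: 878/725 ≈ 1.211 → |1.211 − 1.250| = 0.039
2: 1260/990 ≈ 1.273 → |1.273 − 1.250| = 0.023
3: 1301/1047 ≈ 1.243 → |1.243 − 1.250| = 0.007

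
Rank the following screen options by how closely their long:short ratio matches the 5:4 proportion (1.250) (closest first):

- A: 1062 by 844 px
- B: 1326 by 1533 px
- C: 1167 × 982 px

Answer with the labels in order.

A: 1062/844 ≈ 1.258 → |1.258 − 1.250| = 0.008
B: 1533/1326 ≈ 1.156 → |1.156 − 1.250| = 0.094
C: 1167/982 ≈ 1.188 → |1.188 − 1.250| = 0.062

A, C, B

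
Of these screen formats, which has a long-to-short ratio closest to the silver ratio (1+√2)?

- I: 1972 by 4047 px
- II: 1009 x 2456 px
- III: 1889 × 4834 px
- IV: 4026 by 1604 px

II

Ratios (long/short): I ≈ 2.052; II ≈ 2.434; III ≈ 2.559; IV ≈ 2.510.
silver ratio ≈ 2.414; option II is nearest (Δ 0.020).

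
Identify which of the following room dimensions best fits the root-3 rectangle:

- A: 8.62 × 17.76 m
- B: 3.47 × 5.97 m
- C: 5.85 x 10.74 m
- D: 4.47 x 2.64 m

B

Ratios (long/short): A ≈ 2.060; B ≈ 1.720; C ≈ 1.836; D ≈ 1.693.
root-3 ≈ 1.732; option B is nearest (Δ 0.012).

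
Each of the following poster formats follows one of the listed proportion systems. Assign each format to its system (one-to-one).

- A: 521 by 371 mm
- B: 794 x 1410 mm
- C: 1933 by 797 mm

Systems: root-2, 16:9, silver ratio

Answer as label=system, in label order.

Ratios: A ≈ 1.404; B ≈ 1.776; C ≈ 2.425.
Targets: root-2 ≈ 1.414; 16:9 ≈ 1.778; silver ratio ≈ 2.414.

A=root-2, B=16:9, C=silver ratio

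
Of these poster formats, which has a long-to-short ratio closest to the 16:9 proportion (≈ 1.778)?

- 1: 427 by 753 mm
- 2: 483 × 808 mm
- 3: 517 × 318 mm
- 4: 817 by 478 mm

1

Target 16:9 ≈ 1.778.
1: 1.763 (Δ0.015)  2: 1.673 (Δ0.105)  3: 1.626 (Δ0.152)  4: 1.709 (Δ0.069)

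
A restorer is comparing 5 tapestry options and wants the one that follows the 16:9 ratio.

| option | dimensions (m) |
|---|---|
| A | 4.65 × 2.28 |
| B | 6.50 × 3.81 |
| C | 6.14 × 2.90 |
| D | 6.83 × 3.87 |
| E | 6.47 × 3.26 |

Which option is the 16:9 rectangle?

Ratios (long/short): A ≈ 2.039; B ≈ 1.706; C ≈ 2.117; D ≈ 1.765; E ≈ 1.985.
16:9 ≈ 1.778; option D is nearest (Δ 0.013).

D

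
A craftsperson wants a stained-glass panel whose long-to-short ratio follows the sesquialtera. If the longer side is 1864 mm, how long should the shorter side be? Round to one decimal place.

3:2 = 1.50000.
Shorter side = 1864 ÷ 1.50000 ≈ 1242.667 → 1242.7 mm.

1242.7 mm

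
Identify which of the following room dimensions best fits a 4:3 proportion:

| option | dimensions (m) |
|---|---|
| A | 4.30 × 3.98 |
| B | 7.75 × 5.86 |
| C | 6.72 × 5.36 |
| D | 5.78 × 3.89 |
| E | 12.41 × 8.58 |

B

Target 4:3 ≈ 1.333.
A: 1.080 (Δ0.253)  B: 1.323 (Δ0.010)  C: 1.254 (Δ0.079)  D: 1.486 (Δ0.153)  E: 1.446 (Δ0.113)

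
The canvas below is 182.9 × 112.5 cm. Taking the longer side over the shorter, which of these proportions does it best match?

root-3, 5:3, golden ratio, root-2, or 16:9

182.9/112.5 ≈ 1.626. Nearest candidates are golden ratio (1.618, off by 0.008) and 5:3 (1.667, off by 0.041).

golden ratio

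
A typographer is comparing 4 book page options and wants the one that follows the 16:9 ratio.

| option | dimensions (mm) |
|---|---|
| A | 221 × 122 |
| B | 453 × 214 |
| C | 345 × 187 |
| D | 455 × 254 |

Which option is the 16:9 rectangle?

D

Ratios (long/short): A ≈ 1.811; B ≈ 2.117; C ≈ 1.845; D ≈ 1.791.
16:9 ≈ 1.778; option D is nearest (Δ 0.013).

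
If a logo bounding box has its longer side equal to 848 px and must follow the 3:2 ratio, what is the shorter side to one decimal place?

565.3 px

3:2 = 1.50000.
Shorter side = 848 ÷ 1.50000 ≈ 565.333 → 565.3 px.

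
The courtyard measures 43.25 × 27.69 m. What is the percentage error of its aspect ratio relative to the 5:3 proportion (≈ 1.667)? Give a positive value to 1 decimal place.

Ratio = 43.25 / 27.69 ≈ 1.5619.
Ideal 5:3 ≈ 1.6667. |1.5619 − 1.6667| / 1.6667 ≈ 6.29% → 6.3%.

6.3%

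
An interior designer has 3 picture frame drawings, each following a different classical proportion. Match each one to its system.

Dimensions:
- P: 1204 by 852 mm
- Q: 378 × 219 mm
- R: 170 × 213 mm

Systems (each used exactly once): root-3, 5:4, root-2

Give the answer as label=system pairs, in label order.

P=root-2, Q=root-3, R=5:4

P = 1204/852 ≈ 1.413 → root-2 (1.414)
Q = 378/219 ≈ 1.726 → root-3 (1.732)
R = 213/170 ≈ 1.253 → 5:4 (1.250)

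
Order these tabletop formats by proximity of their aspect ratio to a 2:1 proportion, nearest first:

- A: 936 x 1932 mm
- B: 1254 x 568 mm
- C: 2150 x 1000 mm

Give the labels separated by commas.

Ratios: A = 1932 / 936 ≈ 2.064; B = 1254 / 568 ≈ 2.208; C = 2150 / 1000 ≈ 2.150.
|Δ from 2.000|: A 0.064; B 0.208; C 0.150.

A, C, B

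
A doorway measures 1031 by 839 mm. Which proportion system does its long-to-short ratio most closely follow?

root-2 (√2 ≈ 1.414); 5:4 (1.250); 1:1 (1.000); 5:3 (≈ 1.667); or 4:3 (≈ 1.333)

Ratio = 1031 / 839 ≈ 1.229.
Distances: root-2 1.414 (Δ 0.185); 5:4 1.250 (Δ 0.021); 1:1 1.000 (Δ 0.229); 5:3 1.667 (Δ 0.438); 4:3 1.333 (Δ 0.104).

5:4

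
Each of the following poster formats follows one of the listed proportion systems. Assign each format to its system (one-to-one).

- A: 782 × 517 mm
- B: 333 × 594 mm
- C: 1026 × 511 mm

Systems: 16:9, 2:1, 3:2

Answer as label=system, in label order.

A = 782/517 ≈ 1.513 → 3:2 (1.500)
B = 594/333 ≈ 1.784 → 16:9 (1.778)
C = 1026/511 ≈ 2.008 → 2:1 (2.000)

A=3:2, B=16:9, C=2:1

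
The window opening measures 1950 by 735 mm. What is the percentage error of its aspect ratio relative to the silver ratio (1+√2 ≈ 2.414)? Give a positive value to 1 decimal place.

9.9%

Ratio = 1950 / 735 ≈ 2.6531.
Ideal silver ratio ≈ 2.4142. |2.6531 − 2.4142| / 2.4142 ≈ 9.90% → 9.9%.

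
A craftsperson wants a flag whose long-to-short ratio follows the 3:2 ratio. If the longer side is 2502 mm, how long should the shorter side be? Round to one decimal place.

3:2 = 1.50000.
Shorter side = 2502 ÷ 1.50000 ≈ 1668.000 → 1668.0 mm.

1668.0 mm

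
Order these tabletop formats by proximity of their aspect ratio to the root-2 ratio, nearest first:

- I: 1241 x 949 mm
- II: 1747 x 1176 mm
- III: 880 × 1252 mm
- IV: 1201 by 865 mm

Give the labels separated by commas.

III, IV, II, I

Ratios: I = 1241 / 949 ≈ 1.308; II = 1747 / 1176 ≈ 1.486; III = 1252 / 880 ≈ 1.423; IV = 1201 / 865 ≈ 1.388.
|Δ from 1.414|: I 0.106; II 0.072; III 0.009; IV 0.026.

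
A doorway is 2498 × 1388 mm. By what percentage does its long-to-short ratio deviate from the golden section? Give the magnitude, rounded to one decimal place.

Ratio = 2498 / 1388 ≈ 1.7997.
Ideal golden ratio ≈ 1.6180. |1.7997 − 1.6180| / 1.6180 ≈ 11.23% → 11.2%.

11.2%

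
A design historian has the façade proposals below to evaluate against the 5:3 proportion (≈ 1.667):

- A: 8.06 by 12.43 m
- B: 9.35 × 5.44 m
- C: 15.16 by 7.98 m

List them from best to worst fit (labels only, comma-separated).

A: 12.43/8.06 ≈ 1.542 → |1.542 − 1.667| = 0.125
B: 9.35/5.44 ≈ 1.719 → |1.719 − 1.667| = 0.052
C: 15.16/7.98 ≈ 1.900 → |1.900 − 1.667| = 0.233

B, A, C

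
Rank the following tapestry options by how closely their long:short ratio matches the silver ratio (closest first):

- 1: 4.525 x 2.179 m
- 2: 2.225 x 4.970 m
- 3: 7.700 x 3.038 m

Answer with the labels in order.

3, 2, 1

1: 4.525/2.179 ≈ 2.077 → |2.077 − 2.414| = 0.337
2: 4.970/2.225 ≈ 2.234 → |2.234 − 2.414| = 0.180
3: 7.700/3.038 ≈ 2.535 → |2.535 − 2.414| = 0.121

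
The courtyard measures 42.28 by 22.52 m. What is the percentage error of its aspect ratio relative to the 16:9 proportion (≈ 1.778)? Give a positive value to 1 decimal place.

Ratio = 42.28 / 22.52 ≈ 1.8774.
Ideal 16:9 ≈ 1.7778. |1.8774 − 1.7778| / 1.7778 ≈ 5.60% → 5.6%.

5.6%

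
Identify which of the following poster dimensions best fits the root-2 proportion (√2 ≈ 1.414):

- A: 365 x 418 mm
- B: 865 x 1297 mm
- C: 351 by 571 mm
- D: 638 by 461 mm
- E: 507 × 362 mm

Target root-2 ≈ 1.414.
A: 1.145 (Δ0.269)  B: 1.499 (Δ0.085)  C: 1.627 (Δ0.213)  D: 1.384 (Δ0.030)  E: 1.401 (Δ0.013)

E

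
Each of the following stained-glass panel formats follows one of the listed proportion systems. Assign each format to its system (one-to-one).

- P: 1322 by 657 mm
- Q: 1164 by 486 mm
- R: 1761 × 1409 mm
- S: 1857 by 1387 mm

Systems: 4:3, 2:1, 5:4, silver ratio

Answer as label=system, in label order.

P = 1322/657 ≈ 2.012 → 2:1 (2.000)
Q = 1164/486 ≈ 2.395 → silver ratio (2.414)
R = 1761/1409 ≈ 1.250 → 5:4 (1.250)
S = 1857/1387 ≈ 1.339 → 4:3 (1.333)

P=2:1, Q=silver ratio, R=5:4, S=4:3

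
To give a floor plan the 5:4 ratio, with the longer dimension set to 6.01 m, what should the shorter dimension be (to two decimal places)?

4.81 m

5:4 = 1.25000.
Shorter side = 6.01 ÷ 1.25000 ≈ 4.8080 → 4.81 m.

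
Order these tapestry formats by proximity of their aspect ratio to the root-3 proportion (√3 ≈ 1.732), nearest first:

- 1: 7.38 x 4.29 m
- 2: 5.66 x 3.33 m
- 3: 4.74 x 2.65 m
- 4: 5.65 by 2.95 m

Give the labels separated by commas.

1, 2, 3, 4

1: 7.38/4.29 ≈ 1.720 → |1.720 − 1.732| = 0.012
2: 5.66/3.33 ≈ 1.700 → |1.700 − 1.732| = 0.032
3: 4.74/2.65 ≈ 1.789 → |1.789 − 1.732| = 0.057
4: 5.65/2.95 ≈ 1.915 → |1.915 − 1.732| = 0.183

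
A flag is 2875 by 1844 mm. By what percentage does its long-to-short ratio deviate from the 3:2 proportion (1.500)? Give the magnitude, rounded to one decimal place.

3.9%

Ratio = 2875 / 1844 ≈ 1.5591.
Ideal 3:2 = 1.5000. |1.5591 − 1.5000| / 1.5000 ≈ 3.94% → 3.9%.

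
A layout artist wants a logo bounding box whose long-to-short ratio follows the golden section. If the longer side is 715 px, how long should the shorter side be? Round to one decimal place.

golden ratio ≈ 1.61803.
Shorter side = 715 ÷ 1.61803 ≈ 441.895 → 441.9 px.

441.9 px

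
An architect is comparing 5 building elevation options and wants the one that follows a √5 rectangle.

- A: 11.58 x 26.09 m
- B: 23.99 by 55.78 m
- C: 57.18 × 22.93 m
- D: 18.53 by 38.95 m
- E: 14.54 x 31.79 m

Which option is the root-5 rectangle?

Ratios (long/short): A ≈ 2.253; B ≈ 2.325; C ≈ 2.494; D ≈ 2.102; E ≈ 2.186.
root-5 ≈ 2.236; option A is nearest (Δ 0.017).

A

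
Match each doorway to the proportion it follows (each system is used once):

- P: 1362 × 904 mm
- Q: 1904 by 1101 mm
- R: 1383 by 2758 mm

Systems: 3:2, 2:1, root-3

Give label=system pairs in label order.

P=3:2, Q=root-3, R=2:1

Ratios: P ≈ 1.507; Q ≈ 1.729; R ≈ 1.994.
Targets: 3:2 ≈ 1.500; 2:1 ≈ 2.000; root-3 ≈ 1.732.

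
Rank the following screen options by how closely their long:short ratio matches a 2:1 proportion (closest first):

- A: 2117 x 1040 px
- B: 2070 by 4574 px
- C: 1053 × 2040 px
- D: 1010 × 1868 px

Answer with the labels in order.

A: 2117/1040 ≈ 2.036 → |2.036 − 2.000| = 0.036
B: 4574/2070 ≈ 2.210 → |2.210 − 2.000| = 0.210
C: 2040/1053 ≈ 1.937 → |1.937 − 2.000| = 0.063
D: 1868/1010 ≈ 1.850 → |1.850 − 2.000| = 0.150

A, C, D, B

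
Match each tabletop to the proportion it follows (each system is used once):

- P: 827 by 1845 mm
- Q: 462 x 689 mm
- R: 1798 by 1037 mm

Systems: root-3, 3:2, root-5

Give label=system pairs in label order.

P=root-5, Q=3:2, R=root-3

P = 1845/827 ≈ 2.231 → root-5 (2.236)
Q = 689/462 ≈ 1.491 → 3:2 (1.500)
R = 1798/1037 ≈ 1.734 → root-3 (1.732)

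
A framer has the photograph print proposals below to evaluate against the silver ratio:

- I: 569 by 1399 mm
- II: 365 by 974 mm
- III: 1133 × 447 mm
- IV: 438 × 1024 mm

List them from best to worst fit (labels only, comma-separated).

I: 1399/569 ≈ 2.459 → |2.459 − 2.414| = 0.045
II: 974/365 ≈ 2.668 → |2.668 − 2.414| = 0.254
III: 1133/447 ≈ 2.535 → |2.535 − 2.414| = 0.121
IV: 1024/438 ≈ 2.338 → |2.338 − 2.414| = 0.076

I, IV, III, II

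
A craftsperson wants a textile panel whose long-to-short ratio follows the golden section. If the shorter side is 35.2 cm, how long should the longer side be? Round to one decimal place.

57.0 cm

golden ratio ≈ 1.61803.
Longer side = 35.2 × 1.61803 ≈ 56.955 → 57.0 cm.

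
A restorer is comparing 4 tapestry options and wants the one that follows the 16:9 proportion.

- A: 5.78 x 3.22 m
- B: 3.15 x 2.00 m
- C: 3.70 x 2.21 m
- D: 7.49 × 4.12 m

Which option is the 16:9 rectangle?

A

Ratios (long/short): A ≈ 1.795; B ≈ 1.575; C ≈ 1.674; D ≈ 1.818.
16:9 ≈ 1.778; option A is nearest (Δ 0.017).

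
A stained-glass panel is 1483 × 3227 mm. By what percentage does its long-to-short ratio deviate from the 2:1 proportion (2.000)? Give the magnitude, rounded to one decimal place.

8.8%

Ratio = 3227 / 1483 ≈ 2.1760.
Ideal 2:1 = 2.0000. |2.1760 − 2.0000| / 2.0000 ≈ 8.80% → 8.8%.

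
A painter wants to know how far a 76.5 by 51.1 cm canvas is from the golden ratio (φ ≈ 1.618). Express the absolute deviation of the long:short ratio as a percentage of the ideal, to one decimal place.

Ratio = 76.5 / 51.1 ≈ 1.4971.
Ideal golden ratio ≈ 1.6180. |1.4971 − 1.6180| / 1.6180 ≈ 7.47% → 7.5%.

7.5%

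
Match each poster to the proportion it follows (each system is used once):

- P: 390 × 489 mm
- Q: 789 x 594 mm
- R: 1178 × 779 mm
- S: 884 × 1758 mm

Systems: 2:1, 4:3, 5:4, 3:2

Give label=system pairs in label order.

P = 489/390 ≈ 1.254 → 5:4 (1.250)
Q = 789/594 ≈ 1.328 → 4:3 (1.333)
R = 1178/779 ≈ 1.512 → 3:2 (1.500)
S = 1758/884 ≈ 1.989 → 2:1 (2.000)

P=5:4, Q=4:3, R=3:2, S=2:1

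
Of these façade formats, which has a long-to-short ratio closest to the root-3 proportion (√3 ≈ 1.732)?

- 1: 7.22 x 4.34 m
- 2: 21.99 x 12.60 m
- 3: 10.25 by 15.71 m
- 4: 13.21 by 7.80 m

Target root-3 ≈ 1.732.
1: 1.664 (Δ0.068)  2: 1.745 (Δ0.013)  3: 1.533 (Δ0.199)  4: 1.694 (Δ0.038)

2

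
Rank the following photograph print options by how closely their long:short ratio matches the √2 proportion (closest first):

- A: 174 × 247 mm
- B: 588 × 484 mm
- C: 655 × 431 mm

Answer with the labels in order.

A, C, B

Ratios: A = 247 / 174 ≈ 1.420; B = 588 / 484 ≈ 1.215; C = 655 / 431 ≈ 1.520.
|Δ from 1.414|: A 0.006; B 0.199; C 0.106.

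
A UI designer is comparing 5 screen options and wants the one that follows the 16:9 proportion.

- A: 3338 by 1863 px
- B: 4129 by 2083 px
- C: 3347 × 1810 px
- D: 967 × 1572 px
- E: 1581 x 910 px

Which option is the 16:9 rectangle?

A

Ratios (long/short): A ≈ 1.792; B ≈ 1.982; C ≈ 1.849; D ≈ 1.626; E ≈ 1.737.
16:9 ≈ 1.778; option A is nearest (Δ 0.014).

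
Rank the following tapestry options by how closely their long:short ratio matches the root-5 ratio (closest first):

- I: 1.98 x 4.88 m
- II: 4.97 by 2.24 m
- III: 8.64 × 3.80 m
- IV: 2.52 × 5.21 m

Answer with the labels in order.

Ratios: I = 4.88 / 1.98 ≈ 2.465; II = 4.97 / 2.24 ≈ 2.219; III = 8.64 / 3.80 ≈ 2.274; IV = 5.21 / 2.52 ≈ 2.067.
|Δ from 2.236|: I 0.229; II 0.017; III 0.038; IV 0.169.

II, III, IV, I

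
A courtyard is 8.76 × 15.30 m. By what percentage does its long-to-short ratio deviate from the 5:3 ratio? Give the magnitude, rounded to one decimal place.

Ratio = 15.30 / 8.76 ≈ 1.7466.
Ideal 5:3 ≈ 1.6667. |1.7466 − 1.6667| / 1.6667 ≈ 4.79% → 4.8%.

4.8%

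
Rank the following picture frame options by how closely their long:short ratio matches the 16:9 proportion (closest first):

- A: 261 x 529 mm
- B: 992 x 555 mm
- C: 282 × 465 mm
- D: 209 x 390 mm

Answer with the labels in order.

Ratios: A = 529 / 261 ≈ 2.027; B = 992 / 555 ≈ 1.787; C = 465 / 282 ≈ 1.649; D = 390 / 209 ≈ 1.866.
|Δ from 1.778|: A 0.249; B 0.009; C 0.129; D 0.088.

B, D, C, A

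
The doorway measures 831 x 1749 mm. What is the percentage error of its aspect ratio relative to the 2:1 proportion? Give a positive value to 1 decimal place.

Ratio = 1749 / 831 ≈ 2.1047.
Ideal 2:1 = 2.0000. |2.1047 − 2.0000| / 2.0000 ≈ 5.23% → 5.2%.

5.2%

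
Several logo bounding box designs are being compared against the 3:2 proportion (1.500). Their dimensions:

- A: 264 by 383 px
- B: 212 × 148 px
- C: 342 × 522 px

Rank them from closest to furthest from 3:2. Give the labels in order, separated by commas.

C, A, B

A: 383/264 ≈ 1.451 → |1.451 − 1.500| = 0.049
B: 212/148 ≈ 1.432 → |1.432 − 1.500| = 0.068
C: 522/342 ≈ 1.526 → |1.526 − 1.500| = 0.026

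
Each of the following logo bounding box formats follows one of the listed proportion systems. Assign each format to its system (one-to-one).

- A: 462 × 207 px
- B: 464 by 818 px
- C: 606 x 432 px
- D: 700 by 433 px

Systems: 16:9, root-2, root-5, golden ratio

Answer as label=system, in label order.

Ratios: A ≈ 2.232; B ≈ 1.763; C ≈ 1.403; D ≈ 1.617.
Targets: 16:9 ≈ 1.778; root-2 ≈ 1.414; root-5 ≈ 2.236; golden ratio ≈ 1.618.

A=root-5, B=16:9, C=root-2, D=golden ratio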